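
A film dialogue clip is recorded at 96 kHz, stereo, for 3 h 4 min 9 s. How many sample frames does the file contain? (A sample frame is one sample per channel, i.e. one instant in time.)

1,060,704,000 sample frames

3 h 4 min 9 s = 11,049 s.
96,000 samples/s × 11,049 s = 1,060,704,000 frames.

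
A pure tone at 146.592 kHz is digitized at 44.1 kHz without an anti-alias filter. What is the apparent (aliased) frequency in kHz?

14.292 kHz

Nyquist = 44,100/2 = 22,050 Hz; 146,592 Hz exceeds it.
Alias = |146,592 − 3×44,100| = |146,592 − 132,300| = 14,292 Hz = 14.292 kHz.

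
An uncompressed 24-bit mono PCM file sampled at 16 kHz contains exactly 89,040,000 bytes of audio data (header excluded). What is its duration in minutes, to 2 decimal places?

Byte rate = 16,000 × 3 × 1 = 48,000 bytes/s.
Duration = 89,040,000 / 48,000 = 1,855 s.
1,855 s / 60 = 30.92 minutes.

30.92 minutes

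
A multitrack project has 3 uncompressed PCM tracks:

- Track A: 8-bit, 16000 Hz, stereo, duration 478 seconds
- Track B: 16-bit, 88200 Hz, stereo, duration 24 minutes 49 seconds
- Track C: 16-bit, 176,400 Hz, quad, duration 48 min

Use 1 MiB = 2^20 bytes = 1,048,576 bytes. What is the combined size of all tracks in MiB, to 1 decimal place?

Track A: 16,000 × 478 × 1 × 2 = 15,296,000 bytes.
Track B: 24 minutes 49 seconds = 1,489 s; 88,200 × 1,489 × 2 × 2 = 525,319,200 bytes.
Track C: 48 min = 2,880 s; 176,400 × 2,880 × 2 × 4 = 4,064,256,000 bytes.
Total = 4,604,871,200 bytes = 4391.5 MiB.

4391.5 MiB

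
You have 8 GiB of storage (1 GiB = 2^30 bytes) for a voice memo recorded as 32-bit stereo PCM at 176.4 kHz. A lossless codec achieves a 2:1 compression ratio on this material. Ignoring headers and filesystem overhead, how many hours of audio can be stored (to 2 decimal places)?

Uncompressed byte rate = 176,400 × 4 × 2 = 1,411,200 bytes/s.
After 2:1 compression, effective rate ≈ 705600 bytes/s.
Capacity = 8 × 1,073,741,824 = 8,589,934,592 bytes.
8,589,934,592 / effective rate ≈ 12173.94 s → 3.38 hours.

3.38 hours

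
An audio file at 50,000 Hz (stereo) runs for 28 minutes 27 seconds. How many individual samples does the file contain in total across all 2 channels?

28 minutes 27 seconds = 1,707 s.
50,000 × 1,707 s × 2 ch = 170,700,000 samples.

170,700,000 samples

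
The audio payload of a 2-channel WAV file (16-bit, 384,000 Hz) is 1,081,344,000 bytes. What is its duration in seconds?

704 seconds

Byte rate = 384,000 × 2 × 2 = 1,536,000 bytes/s.
Duration = 1,081,344,000 / 1,536,000 = 704 s.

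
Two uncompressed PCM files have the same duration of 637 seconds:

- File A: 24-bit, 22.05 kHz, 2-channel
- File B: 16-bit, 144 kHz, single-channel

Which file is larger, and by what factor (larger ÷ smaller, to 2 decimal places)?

File A: 22,050 × 3 × 2 = 132,300 bytes/s.
File B: 144,000 × 2 × 1 = 288,000 bytes/s.
File B is larger; ratio = 183,456,000 / 84,275,100 = 2.18.

File B, by a factor of 2.18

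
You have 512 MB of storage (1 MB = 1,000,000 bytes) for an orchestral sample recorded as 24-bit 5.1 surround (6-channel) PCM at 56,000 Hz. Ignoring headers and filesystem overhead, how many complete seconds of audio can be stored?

Uncompressed byte rate = 56,000 × 3 × 6 = 1,008,000 bytes/s.
Capacity = 512 × 1,000,000 = 512,000,000 bytes.
512,000,000 / 1,008,000 ≈ 507.94 s → 507 seconds.

507 seconds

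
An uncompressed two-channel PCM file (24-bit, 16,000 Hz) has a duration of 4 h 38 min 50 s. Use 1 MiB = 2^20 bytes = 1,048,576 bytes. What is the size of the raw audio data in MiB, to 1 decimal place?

1531.7 MiB

Duration = 4 h 38 min 50 s = 16,730 s.
Bytes = 16,000 samples/s × 16,730 s × 3 bytes/sample × 2 ch = 1,606,080,000 bytes.
1,606,080,000 / 1,048,576 = 1531.7 MiB.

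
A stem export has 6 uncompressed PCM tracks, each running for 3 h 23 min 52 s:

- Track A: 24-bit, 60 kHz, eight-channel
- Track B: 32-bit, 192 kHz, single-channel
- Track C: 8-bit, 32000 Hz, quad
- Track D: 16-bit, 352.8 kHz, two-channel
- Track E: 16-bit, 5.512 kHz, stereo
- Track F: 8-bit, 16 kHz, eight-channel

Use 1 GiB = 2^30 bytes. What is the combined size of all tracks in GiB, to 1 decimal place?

3 h 23 min 52 s = 12,232 s.
Track A: 60,000 × 12,232 × 3 × 8 = 17,614,080,000 bytes.
Track B: 192,000 × 12,232 × 4 × 1 = 9,394,176,000 bytes.
Track C: 32,000 × 12,232 × 1 × 4 = 1,565,696,000 bytes.
Track D: 352,800 × 12,232 × 2 × 2 = 17,261,798,400 bytes.
Track E: 5,512 × 12,232 × 2 × 2 = 269,691,136 bytes.
Track F: 16,000 × 12,232 × 1 × 8 = 1,565,696,000 bytes.
Total = 47,671,137,536 bytes = 44.4 GiB.

44.4 GiB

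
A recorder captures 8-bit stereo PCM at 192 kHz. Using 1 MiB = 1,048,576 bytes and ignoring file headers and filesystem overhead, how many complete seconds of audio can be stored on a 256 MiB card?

Uncompressed byte rate = 192,000 × 1 × 2 = 384,000 bytes/s.
Capacity = 256 × 1,048,576 = 268,435,456 bytes.
268,435,456 / 384,000 ≈ 699.05 s → 699 seconds.

699 seconds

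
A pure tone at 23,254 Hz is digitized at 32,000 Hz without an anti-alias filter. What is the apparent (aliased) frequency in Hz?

8,746 Hz

Nyquist = 32,000/2 = 16,000 Hz; 23,254 Hz exceeds it.
Alias = |23,254 − 1×32,000| = |23,254 − 32,000| = 8,746 Hz.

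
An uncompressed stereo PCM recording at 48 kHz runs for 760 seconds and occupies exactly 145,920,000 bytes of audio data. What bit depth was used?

16 bits

Bytes per sample = 145,920,000 / (48,000 × 760 × 2) = 145,920,000 / 72,960,000 = 2.
Bit depth = 2 × 8 = 16 bits.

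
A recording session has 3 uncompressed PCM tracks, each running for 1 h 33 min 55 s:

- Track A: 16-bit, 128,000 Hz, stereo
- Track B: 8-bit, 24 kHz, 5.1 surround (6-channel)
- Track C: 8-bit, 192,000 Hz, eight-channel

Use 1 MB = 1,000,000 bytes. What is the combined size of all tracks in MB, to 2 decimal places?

12351.92 MB

1 h 33 min 55 s = 5,635 s.
Track A: 128,000 × 5,635 × 2 × 2 = 2,885,120,000 bytes.
Track B: 24,000 × 5,635 × 1 × 6 = 811,440,000 bytes.
Track C: 192,000 × 5,635 × 1 × 8 = 8,655,360,000 bytes.
Total = 12,351,920,000 bytes = 12351.92 MB.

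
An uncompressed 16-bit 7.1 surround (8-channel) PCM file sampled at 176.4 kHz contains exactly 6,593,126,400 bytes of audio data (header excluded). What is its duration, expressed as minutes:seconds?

38:56

Byte rate = 176,400 × 2 × 8 = 2,822,400 bytes/s.
Duration = 6,593,126,400 / 2,822,400 = 2,336 s.
2,336 s = 38:56.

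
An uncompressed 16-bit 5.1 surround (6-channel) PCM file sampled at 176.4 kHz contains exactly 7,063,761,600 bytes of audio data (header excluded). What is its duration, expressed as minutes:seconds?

55:37

Byte rate = 176,400 × 2 × 6 = 2,116,800 bytes/s.
Duration = 7,063,761,600 / 2,116,800 = 3,337 s.
3,337 s = 55:37.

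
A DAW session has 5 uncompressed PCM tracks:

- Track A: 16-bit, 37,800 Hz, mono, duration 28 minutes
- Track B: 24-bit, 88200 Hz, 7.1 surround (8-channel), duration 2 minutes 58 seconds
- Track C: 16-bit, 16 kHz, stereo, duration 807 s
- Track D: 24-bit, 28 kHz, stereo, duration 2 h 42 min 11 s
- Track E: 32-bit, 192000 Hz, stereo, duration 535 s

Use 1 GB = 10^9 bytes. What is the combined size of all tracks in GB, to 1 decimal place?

3.0 GB

Track A: 28 minutes = 1,680 s; 37,800 × 1,680 × 2 × 1 = 127,008,000 bytes.
Track B: 2 minutes 58 seconds = 178 s; 88,200 × 178 × 3 × 8 = 376,790,400 bytes.
Track C: 16,000 × 807 × 2 × 2 = 51,648,000 bytes.
Track D: 2 h 42 min 11 s = 9,731 s; 28,000 × 9,731 × 3 × 2 = 1,634,808,000 bytes.
Track E: 192,000 × 535 × 4 × 2 = 821,760,000 bytes.
Total = 3,012,014,400 bytes = 3.0 GB.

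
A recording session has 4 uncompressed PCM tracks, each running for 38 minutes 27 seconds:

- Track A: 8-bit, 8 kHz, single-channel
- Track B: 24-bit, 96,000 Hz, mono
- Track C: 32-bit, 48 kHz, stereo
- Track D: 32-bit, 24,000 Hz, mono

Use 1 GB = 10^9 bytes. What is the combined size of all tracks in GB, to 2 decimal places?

38 minutes 27 seconds = 2,307 s.
Track A: 8,000 × 2,307 × 1 × 1 = 18,456,000 bytes.
Track B: 96,000 × 2,307 × 3 × 1 = 664,416,000 bytes.
Track C: 48,000 × 2,307 × 4 × 2 = 885,888,000 bytes.
Track D: 24,000 × 2,307 × 4 × 1 = 221,472,000 bytes.
Total = 1,790,232,000 bytes = 1.79 GB.

1.79 GB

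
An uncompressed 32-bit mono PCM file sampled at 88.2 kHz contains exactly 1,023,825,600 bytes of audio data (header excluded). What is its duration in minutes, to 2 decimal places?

Byte rate = 88,200 × 4 × 1 = 352,800 bytes/s.
Duration = 1,023,825,600 / 352,800 = 2,902 s.
2,902 s / 60 = 48.37 minutes.

48.37 minutes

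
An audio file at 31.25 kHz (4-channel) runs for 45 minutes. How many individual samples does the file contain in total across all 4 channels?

337,500,000 samples

45 minutes = 2,700 s.
31,250 × 2,700 s × 4 ch = 337,500,000 samples.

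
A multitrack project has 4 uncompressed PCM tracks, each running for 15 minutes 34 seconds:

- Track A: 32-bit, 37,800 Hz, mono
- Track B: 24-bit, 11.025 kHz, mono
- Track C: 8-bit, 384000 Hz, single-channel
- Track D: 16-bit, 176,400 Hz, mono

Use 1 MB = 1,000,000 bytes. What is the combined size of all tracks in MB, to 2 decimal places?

15 minutes 34 seconds = 934 s.
Track A: 37,800 × 934 × 4 × 1 = 141,220,800 bytes.
Track B: 11,025 × 934 × 3 × 1 = 30,892,050 bytes.
Track C: 384,000 × 934 × 1 × 1 = 358,656,000 bytes.
Track D: 176,400 × 934 × 2 × 1 = 329,515,200 bytes.
Total = 860,284,050 bytes = 860.28 MB.

860.28 MB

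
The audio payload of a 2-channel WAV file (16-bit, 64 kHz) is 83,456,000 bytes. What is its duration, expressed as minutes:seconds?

5:26

Byte rate = 64,000 × 2 × 2 = 256,000 bytes/s.
Duration = 83,456,000 / 256,000 = 326 s.
326 s = 5:26.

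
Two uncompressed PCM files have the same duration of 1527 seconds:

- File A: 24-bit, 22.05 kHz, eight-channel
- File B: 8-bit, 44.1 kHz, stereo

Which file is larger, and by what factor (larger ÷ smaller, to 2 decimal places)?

File A: 22,050 × 3 × 8 = 529,200 bytes/s.
File B: 44,100 × 1 × 2 = 88,200 bytes/s.
File A is larger; ratio = 808,088,400 / 134,681,400 = 6.00.

File A, by a factor of 6.00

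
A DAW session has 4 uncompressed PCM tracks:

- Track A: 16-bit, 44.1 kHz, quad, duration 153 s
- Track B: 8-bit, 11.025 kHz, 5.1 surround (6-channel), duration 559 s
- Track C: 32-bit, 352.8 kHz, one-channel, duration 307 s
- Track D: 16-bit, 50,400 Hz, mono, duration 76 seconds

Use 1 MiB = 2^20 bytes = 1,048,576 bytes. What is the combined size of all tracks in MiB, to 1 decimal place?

507.2 MiB

Track A: 44,100 × 153 × 2 × 4 = 53,978,400 bytes.
Track B: 11,025 × 559 × 1 × 6 = 36,977,850 bytes.
Track C: 352,800 × 307 × 4 × 1 = 433,238,400 bytes.
Track D: 50,400 × 76 × 2 × 1 = 7,660,800 bytes.
Total = 531,855,450 bytes = 507.2 MiB.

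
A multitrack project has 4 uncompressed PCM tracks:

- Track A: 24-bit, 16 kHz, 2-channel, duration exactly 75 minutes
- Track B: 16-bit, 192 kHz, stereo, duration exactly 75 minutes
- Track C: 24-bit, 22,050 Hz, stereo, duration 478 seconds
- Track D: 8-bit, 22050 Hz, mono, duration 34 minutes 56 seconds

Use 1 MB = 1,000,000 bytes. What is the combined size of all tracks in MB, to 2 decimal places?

Track A: exactly 75 minutes = 4,500 s; 16,000 × 4,500 × 3 × 2 = 432,000,000 bytes.
Track B: exactly 75 minutes = 4,500 s; 192,000 × 4,500 × 2 × 2 = 3,456,000,000 bytes.
Track C: 22,050 × 478 × 3 × 2 = 63,239,400 bytes.
Track D: 34 minutes 56 seconds = 2,096 s; 22,050 × 2,096 × 1 × 1 = 46,216,800 bytes.
Total = 3,997,456,200 bytes = 3997.46 MB.

3997.46 MB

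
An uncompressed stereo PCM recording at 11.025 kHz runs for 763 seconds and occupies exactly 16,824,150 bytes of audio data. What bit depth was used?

Bytes per sample = 16,824,150 / (11,025 × 763 × 2) = 16,824,150 / 16,824,150 = 1.
Bit depth = 1 × 8 = 8 bits.

8 bits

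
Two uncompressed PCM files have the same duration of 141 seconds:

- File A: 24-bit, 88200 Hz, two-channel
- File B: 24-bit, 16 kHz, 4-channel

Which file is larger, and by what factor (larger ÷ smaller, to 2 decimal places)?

File A: 88,200 × 3 × 2 = 529,200 bytes/s.
File B: 16,000 × 3 × 4 = 192,000 bytes/s.
File A is larger; ratio = 74,617,200 / 27,072,000 = 2.76.

File A, by a factor of 2.76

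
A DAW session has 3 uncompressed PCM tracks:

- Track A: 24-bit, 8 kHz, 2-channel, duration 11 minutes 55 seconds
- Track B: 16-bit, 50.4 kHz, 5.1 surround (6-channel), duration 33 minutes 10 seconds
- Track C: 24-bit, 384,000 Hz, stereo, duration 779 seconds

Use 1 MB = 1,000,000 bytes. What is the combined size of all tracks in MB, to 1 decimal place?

3032.7 MB

Track A: 11 minutes 55 seconds = 715 s; 8,000 × 715 × 3 × 2 = 34,320,000 bytes.
Track B: 33 minutes 10 seconds = 1,990 s; 50,400 × 1,990 × 2 × 6 = 1,203,552,000 bytes.
Track C: 384,000 × 779 × 3 × 2 = 1,794,816,000 bytes.
Total = 3,032,688,000 bytes = 3032.7 MB.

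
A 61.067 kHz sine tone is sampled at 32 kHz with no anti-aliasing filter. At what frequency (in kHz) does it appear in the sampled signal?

Nyquist = 32,000/2 = 16,000 Hz; 61,067 Hz exceeds it.
Alias = |61,067 − 2×32,000| = |61,067 − 64,000| = 2,933 Hz = 2.933 kHz.

2.933 kHz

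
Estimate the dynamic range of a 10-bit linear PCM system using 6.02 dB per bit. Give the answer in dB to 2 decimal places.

60.20 dB

10 × 6.02 = 60.20 dB.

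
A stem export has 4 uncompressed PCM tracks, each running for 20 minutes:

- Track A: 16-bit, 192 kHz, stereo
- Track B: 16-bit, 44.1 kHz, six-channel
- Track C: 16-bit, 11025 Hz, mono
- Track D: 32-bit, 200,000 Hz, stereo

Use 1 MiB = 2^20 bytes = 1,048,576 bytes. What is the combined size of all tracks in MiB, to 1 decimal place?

20 minutes = 1,200 s.
Track A: 192,000 × 1,200 × 2 × 2 = 921,600,000 bytes.
Track B: 44,100 × 1,200 × 2 × 6 = 635,040,000 bytes.
Track C: 11,025 × 1,200 × 2 × 1 = 26,460,000 bytes.
Track D: 200,000 × 1,200 × 4 × 2 = 1,920,000,000 bytes.
Total = 3,503,100,000 bytes = 3340.8 MiB.

3340.8 MiB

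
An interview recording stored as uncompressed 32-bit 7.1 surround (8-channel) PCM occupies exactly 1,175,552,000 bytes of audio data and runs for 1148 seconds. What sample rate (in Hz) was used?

32,000 Hz

Bytes = sample_rate × seconds × bytes_per_sample × channels.
sample_rate = 1,175,552,000 / (1,148 × 4 × 8) = 1,175,552,000 / 36,736 = 32,000 Hz.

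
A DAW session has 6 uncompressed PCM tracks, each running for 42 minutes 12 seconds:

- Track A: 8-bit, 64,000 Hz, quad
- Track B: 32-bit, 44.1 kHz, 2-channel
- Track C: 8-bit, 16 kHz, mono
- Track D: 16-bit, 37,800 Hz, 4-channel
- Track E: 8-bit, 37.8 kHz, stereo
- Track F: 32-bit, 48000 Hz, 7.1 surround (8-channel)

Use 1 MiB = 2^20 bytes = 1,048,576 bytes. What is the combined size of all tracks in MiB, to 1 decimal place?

42 minutes 12 seconds = 2,532 s.
Track A: 64,000 × 2,532 × 1 × 4 = 648,192,000 bytes.
Track B: 44,100 × 2,532 × 4 × 2 = 893,289,600 bytes.
Track C: 16,000 × 2,532 × 1 × 1 = 40,512,000 bytes.
Track D: 37,800 × 2,532 × 2 × 4 = 765,676,800 bytes.
Track E: 37,800 × 2,532 × 1 × 2 = 191,419,200 bytes.
Track F: 48,000 × 2,532 × 4 × 8 = 3,889,152,000 bytes.
Total = 6,428,241,600 bytes = 6130.4 MiB.

6130.4 MiB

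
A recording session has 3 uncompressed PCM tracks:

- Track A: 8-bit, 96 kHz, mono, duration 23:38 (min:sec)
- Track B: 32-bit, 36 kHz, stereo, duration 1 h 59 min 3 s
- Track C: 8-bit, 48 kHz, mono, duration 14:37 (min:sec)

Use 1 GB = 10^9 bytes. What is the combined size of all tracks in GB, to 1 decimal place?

2.2 GB

Track A: 23:38 (min:sec) = 1,418 s; 96,000 × 1,418 × 1 × 1 = 136,128,000 bytes.
Track B: 1 h 59 min 3 s = 7,143 s; 36,000 × 7,143 × 4 × 2 = 2,057,184,000 bytes.
Track C: 14:37 (min:sec) = 877 s; 48,000 × 877 × 1 × 1 = 42,096,000 bytes.
Total = 2,235,408,000 bytes = 2.2 GB.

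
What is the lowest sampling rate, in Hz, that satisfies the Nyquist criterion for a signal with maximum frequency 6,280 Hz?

Minimum sample rate = 2 × 6,280 Hz = 12,560 Hz.

12,560 Hz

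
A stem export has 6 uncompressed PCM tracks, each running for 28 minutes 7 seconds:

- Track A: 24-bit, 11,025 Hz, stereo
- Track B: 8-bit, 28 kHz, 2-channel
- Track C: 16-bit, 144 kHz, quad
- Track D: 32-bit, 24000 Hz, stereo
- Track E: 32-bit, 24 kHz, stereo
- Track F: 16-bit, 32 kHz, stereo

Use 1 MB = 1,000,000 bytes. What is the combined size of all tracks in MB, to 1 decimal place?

28 minutes 7 seconds = 1,687 s.
Track A: 11,025 × 1,687 × 3 × 2 = 111,595,050 bytes.
Track B: 28,000 × 1,687 × 1 × 2 = 94,472,000 bytes.
Track C: 144,000 × 1,687 × 2 × 4 = 1,943,424,000 bytes.
Track D: 24,000 × 1,687 × 4 × 2 = 323,904,000 bytes.
Track E: 24,000 × 1,687 × 4 × 2 = 323,904,000 bytes.
Track F: 32,000 × 1,687 × 2 × 2 = 215,936,000 bytes.
Total = 3,013,235,050 bytes = 3013.2 MB.

3013.2 MB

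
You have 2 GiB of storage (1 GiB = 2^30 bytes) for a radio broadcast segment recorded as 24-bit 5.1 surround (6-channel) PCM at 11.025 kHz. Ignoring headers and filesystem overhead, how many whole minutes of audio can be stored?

180 minutes

Uncompressed byte rate = 11,025 × 3 × 6 = 198,450 bytes/s.
Capacity = 2 × 1,073,741,824 = 2,147,483,648 bytes.
2,147,483,648 / 198,450 ≈ 10821.28 s → 180 minutes.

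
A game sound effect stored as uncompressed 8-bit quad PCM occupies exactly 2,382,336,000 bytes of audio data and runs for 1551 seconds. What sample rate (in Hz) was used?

384,000 Hz

Bytes = sample_rate × seconds × bytes_per_sample × channels.
sample_rate = 2,382,336,000 / (1,551 × 1 × 4) = 2,382,336,000 / 6,204 = 384,000 Hz.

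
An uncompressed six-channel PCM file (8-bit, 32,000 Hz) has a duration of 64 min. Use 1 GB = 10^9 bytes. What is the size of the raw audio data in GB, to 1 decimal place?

0.7 GB

Duration = 64 min = 3,840 s.
Bytes = 32,000 samples/s × 3,840 s × 1 bytes/sample × 6 ch = 737,280,000 bytes.
737,280,000 / 1,000,000,000 = 0.7 GB.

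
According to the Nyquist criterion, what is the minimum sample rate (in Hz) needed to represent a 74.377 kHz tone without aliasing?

Minimum sample rate = 2 × 74,377 Hz = 148,754 Hz.

148,754 Hz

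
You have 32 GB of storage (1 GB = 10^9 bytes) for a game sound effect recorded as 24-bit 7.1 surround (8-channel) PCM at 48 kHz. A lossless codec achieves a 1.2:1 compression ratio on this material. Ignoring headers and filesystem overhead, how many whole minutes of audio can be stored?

Uncompressed byte rate = 48,000 × 3 × 8 = 1,152,000 bytes/s.
After 1.2:1 compression, effective rate ≈ 960000 bytes/s.
Capacity = 32 × 1,000,000,000 = 32,000,000,000 bytes.
32,000,000,000 / effective rate ≈ 33333.33 s → 555 minutes.

555 minutes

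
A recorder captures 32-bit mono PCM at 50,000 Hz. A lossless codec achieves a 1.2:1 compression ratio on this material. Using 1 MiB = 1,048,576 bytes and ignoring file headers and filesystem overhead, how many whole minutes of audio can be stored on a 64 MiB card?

Uncompressed byte rate = 50,000 × 4 × 1 = 200,000 bytes/s.
After 1.2:1 compression, effective rate ≈ 166666.67 bytes/s.
Capacity = 64 × 1,048,576 = 67,108,864 bytes.
67,108,864 / effective rate ≈ 402.65 s → 6 minutes.

6 minutes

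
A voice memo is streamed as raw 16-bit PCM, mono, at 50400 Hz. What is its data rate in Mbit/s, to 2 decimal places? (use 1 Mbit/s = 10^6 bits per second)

Bit rate = 50,400 × 16 × 1 = 806,400 bits/s.
= 0.81 Mbit/s.

0.81 Mbit/s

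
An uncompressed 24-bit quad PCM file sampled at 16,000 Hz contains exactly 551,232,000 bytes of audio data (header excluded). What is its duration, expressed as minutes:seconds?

47:51

Byte rate = 16,000 × 3 × 4 = 192,000 bytes/s.
Duration = 551,232,000 / 192,000 = 2,871 s.
2,871 s = 47:51.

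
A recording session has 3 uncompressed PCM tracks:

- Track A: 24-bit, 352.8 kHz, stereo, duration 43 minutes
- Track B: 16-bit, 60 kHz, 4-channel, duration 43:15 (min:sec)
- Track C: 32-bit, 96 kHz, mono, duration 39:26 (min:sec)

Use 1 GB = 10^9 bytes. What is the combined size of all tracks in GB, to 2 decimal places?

7.62 GB

Track A: 43 minutes = 2,580 s; 352,800 × 2,580 × 3 × 2 = 5,461,344,000 bytes.
Track B: 43:15 (min:sec) = 2,595 s; 60,000 × 2,595 × 2 × 4 = 1,245,600,000 bytes.
Track C: 39:26 (min:sec) = 2,366 s; 96,000 × 2,366 × 4 × 1 = 908,544,000 bytes.
Total = 7,615,488,000 bytes = 7.62 GB.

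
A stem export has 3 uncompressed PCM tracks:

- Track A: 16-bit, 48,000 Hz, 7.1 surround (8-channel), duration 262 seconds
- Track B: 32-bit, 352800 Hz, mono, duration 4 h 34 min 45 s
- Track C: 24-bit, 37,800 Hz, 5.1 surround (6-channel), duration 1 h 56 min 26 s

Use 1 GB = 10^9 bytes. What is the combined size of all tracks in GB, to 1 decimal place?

Track A: 48,000 × 262 × 2 × 8 = 201,216,000 bytes.
Track B: 4 h 34 min 45 s = 16,485 s; 352,800 × 16,485 × 4 × 1 = 23,263,632,000 bytes.
Track C: 1 h 56 min 26 s = 6,986 s; 37,800 × 6,986 × 3 × 6 = 4,753,274,400 bytes.
Total = 28,218,122,400 bytes = 28.2 GB.

28.2 GB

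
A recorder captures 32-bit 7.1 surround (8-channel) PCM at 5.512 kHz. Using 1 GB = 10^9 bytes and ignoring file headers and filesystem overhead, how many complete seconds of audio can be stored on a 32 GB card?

Uncompressed byte rate = 5,512 × 4 × 8 = 176,384 bytes/s.
Capacity = 32 × 1,000,000,000 = 32,000,000,000 bytes.
32,000,000,000 / 176,384 ≈ 181422.35 s → 181,422 seconds.

181,422 seconds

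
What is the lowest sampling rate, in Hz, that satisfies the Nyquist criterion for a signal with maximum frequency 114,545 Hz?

Minimum sample rate = 2 × 114,545 Hz = 229,090 Hz.

229,090 Hz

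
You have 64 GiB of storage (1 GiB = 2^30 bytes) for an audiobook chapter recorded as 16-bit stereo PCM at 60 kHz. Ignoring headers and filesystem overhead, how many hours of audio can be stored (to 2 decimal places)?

79.54 hours

Uncompressed byte rate = 60,000 × 2 × 2 = 240,000 bytes/s.
Capacity = 64 × 1,073,741,824 = 68,719,476,736 bytes.
68,719,476,736 / 240,000 ≈ 286331.15 s → 79.54 hours.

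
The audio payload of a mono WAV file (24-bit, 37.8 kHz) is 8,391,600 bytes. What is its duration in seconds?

Byte rate = 37,800 × 3 × 1 = 113,400 bytes/s.
Duration = 8,391,600 / 113,400 = 74 s.

74 seconds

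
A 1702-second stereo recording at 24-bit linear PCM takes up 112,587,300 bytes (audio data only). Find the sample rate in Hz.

11,025 Hz

Bytes = sample_rate × seconds × bytes_per_sample × channels.
sample_rate = 112,587,300 / (1,702 × 3 × 2) = 112,587,300 / 10,212 = 11,025 Hz.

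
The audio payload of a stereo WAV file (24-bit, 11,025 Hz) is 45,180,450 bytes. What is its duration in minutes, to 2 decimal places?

11.38 minutes

Byte rate = 11,025 × 3 × 2 = 66,150 bytes/s.
Duration = 45,180,450 / 66,150 = 683 s.
683 s / 60 = 11.38 minutes.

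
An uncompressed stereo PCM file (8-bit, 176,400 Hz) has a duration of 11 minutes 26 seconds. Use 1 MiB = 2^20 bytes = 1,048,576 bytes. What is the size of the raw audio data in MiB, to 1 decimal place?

230.8 MiB

Duration = 11 minutes 26 seconds = 686 s.
Bytes = 176,400 samples/s × 686 s × 1 bytes/sample × 2 ch = 242,020,800 bytes.
242,020,800 / 1,048,576 = 230.8 MiB.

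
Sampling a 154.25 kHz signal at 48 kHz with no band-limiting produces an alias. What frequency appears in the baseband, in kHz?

Nyquist = 48,000/2 = 24,000 Hz; 154,250 Hz exceeds it.
Alias = |154,250 − 3×48,000| = |154,250 − 144,000| = 10,250 Hz = 10.25 kHz.

10.25 kHz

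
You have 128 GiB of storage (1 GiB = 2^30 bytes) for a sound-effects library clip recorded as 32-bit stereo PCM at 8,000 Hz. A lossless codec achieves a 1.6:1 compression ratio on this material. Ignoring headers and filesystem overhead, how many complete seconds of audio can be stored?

Uncompressed byte rate = 8,000 × 4 × 2 = 64,000 bytes/s.
After 1.6:1 compression, effective rate ≈ 40000 bytes/s.
Capacity = 128 × 1,073,741,824 = 137,438,953,472 bytes.
137,438,953,472 / effective rate ≈ 3435973.84 s → 3,435,973 seconds.

3,435,973 seconds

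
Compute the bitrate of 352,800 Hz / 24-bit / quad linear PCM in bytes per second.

Bit rate = 352,800 × 24 × 4 = 33,868,800 bits/s.
33,868,800 / 8 = 4,233,600 bytes/s.

4,233,600 bytes/s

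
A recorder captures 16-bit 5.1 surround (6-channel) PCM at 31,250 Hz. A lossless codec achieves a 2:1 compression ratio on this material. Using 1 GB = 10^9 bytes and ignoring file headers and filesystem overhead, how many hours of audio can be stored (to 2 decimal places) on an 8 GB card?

11.85 hours

Uncompressed byte rate = 31,250 × 2 × 6 = 375,000 bytes/s.
After 2:1 compression, effective rate ≈ 187500 bytes/s.
Capacity = 8 × 1,000,000,000 = 8,000,000,000 bytes.
8,000,000,000 / effective rate ≈ 42666.67 s → 11.85 hours.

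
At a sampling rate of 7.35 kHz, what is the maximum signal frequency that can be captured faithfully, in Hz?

3,675 Hz

Nyquist frequency = sample rate / 2 = 7,350 / 2 = 3,675 Hz.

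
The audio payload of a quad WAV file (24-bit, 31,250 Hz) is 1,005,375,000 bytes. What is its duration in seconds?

Byte rate = 31,250 × 3 × 4 = 375,000 bytes/s.
Duration = 1,005,375,000 / 375,000 = 2,681 s.

2,681 seconds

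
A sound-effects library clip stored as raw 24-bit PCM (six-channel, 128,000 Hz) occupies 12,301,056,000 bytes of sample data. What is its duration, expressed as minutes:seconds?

88:59

Byte rate = 128,000 × 3 × 6 = 2,304,000 bytes/s.
Duration = 12,301,056,000 / 2,304,000 = 5,339 s.
5,339 s = 88:59.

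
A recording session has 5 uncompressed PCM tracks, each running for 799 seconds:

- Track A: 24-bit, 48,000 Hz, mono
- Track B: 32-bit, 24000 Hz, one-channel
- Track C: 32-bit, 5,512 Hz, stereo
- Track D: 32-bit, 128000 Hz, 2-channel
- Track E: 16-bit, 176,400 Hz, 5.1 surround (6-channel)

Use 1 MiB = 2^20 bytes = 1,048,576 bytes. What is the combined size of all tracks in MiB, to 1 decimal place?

Track A: 48,000 × 799 × 3 × 1 = 115,056,000 bytes.
Track B: 24,000 × 799 × 4 × 1 = 76,704,000 bytes.
Track C: 5,512 × 799 × 4 × 2 = 35,232,704 bytes.
Track D: 128,000 × 799 × 4 × 2 = 818,176,000 bytes.
Track E: 176,400 × 799 × 2 × 6 = 1,691,323,200 bytes.
Total = 2,736,491,904 bytes = 2609.7 MiB.

2609.7 MiB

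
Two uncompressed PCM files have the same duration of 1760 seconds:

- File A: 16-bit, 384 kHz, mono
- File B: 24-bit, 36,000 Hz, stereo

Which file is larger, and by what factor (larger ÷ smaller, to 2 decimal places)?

File A, by a factor of 3.56

File A: 384,000 × 2 × 1 = 768,000 bytes/s.
File B: 36,000 × 3 × 2 = 216,000 bytes/s.
File A is larger; ratio = 1,351,680,000 / 380,160,000 = 3.56.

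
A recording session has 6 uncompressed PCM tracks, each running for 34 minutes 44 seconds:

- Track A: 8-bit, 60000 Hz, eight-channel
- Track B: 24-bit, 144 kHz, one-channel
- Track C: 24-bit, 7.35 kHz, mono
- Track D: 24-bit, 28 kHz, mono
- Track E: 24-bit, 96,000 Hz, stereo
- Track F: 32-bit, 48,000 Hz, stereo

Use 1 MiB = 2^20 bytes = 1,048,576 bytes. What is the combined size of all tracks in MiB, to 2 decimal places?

3931.29 MiB

34 minutes 44 seconds = 2,084 s.
Track A: 60,000 × 2,084 × 1 × 8 = 1,000,320,000 bytes.
Track B: 144,000 × 2,084 × 3 × 1 = 900,288,000 bytes.
Track C: 7,350 × 2,084 × 3 × 1 = 45,952,200 bytes.
Track D: 28,000 × 2,084 × 3 × 1 = 175,056,000 bytes.
Track E: 96,000 × 2,084 × 3 × 2 = 1,200,384,000 bytes.
Track F: 48,000 × 2,084 × 4 × 2 = 800,256,000 bytes.
Total = 4,122,256,200 bytes = 3931.29 MiB.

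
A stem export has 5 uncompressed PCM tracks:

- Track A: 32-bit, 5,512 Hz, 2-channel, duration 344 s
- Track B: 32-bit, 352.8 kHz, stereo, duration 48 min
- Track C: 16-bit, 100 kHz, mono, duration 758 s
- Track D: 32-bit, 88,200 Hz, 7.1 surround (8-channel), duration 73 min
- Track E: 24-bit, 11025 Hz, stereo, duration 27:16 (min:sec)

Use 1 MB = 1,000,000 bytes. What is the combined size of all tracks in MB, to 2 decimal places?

20765.61 MB

Track A: 5,512 × 344 × 4 × 2 = 15,169,024 bytes.
Track B: 48 min = 2,880 s; 352,800 × 2,880 × 4 × 2 = 8,128,512,000 bytes.
Track C: 100,000 × 758 × 2 × 1 = 151,600,000 bytes.
Track D: 73 min = 4,380 s; 88,200 × 4,380 × 4 × 8 = 12,362,112,000 bytes.
Track E: 27:16 (min:sec) = 1,636 s; 11,025 × 1,636 × 3 × 2 = 108,221,400 bytes.
Total = 20,765,614,424 bytes = 20765.61 MB.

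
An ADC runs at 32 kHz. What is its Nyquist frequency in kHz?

Nyquist frequency = sample rate / 2 = 32,000 / 2 = 16 kHz.

16 kHz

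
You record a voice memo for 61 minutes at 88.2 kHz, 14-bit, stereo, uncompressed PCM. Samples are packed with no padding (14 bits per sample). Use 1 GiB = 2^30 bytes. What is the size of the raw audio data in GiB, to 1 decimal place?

1.1 GiB

Duration = 61 minutes = 3,660 s.
Bits = 88,200 × 3,660 × 14 × 2 = 9,038,736,000 bits = 1,129,842,000 bytes.
1,129,842,000 / 1,073,741,824 = 1.1 GiB.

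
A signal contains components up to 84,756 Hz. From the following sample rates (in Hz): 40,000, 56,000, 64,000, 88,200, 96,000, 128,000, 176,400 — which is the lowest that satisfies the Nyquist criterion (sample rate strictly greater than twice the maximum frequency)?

176,400 Hz

Need sample rate > 2 × 84,756 = 169,512 Hz.
Lowest listed rate above 169,512 Hz is 176,400 Hz.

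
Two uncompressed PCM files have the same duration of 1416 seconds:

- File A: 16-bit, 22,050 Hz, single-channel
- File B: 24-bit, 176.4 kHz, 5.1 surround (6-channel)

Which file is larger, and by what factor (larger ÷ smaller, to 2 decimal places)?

File A: 22,050 × 2 × 1 = 44,100 bytes/s.
File B: 176,400 × 3 × 6 = 3,175,200 bytes/s.
File B is larger; ratio = 4,496,083,200 / 62,445,600 = 72.00.

File B, by a factor of 72.00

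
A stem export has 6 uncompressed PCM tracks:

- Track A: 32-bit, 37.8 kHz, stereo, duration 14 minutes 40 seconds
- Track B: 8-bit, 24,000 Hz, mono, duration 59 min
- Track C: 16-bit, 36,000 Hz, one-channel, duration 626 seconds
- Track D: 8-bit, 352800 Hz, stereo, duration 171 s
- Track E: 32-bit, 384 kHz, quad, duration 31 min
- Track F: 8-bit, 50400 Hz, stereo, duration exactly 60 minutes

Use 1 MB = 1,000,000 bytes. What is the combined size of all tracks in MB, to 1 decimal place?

Track A: 14 minutes 40 seconds = 880 s; 37,800 × 880 × 4 × 2 = 266,112,000 bytes.
Track B: 59 min = 3,540 s; 24,000 × 3,540 × 1 × 1 = 84,960,000 bytes.
Track C: 36,000 × 626 × 2 × 1 = 45,072,000 bytes.
Track D: 352,800 × 171 × 1 × 2 = 120,657,600 bytes.
Track E: 31 min = 1,860 s; 384,000 × 1,860 × 4 × 4 = 11,427,840,000 bytes.
Track F: exactly 60 minutes = 3,600 s; 50,400 × 3,600 × 1 × 2 = 362,880,000 bytes.
Total = 12,307,521,600 bytes = 12307.5 MB.

12307.5 MB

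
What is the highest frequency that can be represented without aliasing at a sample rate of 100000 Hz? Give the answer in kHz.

50 kHz

Nyquist frequency = sample rate / 2 = 100,000 / 2 = 50 kHz.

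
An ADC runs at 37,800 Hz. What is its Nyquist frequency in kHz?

Nyquist frequency = sample rate / 2 = 37,800 / 2 = 18.9 kHz.

18.9 kHz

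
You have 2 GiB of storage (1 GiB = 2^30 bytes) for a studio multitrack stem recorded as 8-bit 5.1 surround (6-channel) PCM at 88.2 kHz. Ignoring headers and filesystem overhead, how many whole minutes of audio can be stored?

67 minutes

Uncompressed byte rate = 88,200 × 1 × 6 = 529,200 bytes/s.
Capacity = 2 × 1,073,741,824 = 2,147,483,648 bytes.
2,147,483,648 / 529,200 ≈ 4057.98 s → 67 minutes.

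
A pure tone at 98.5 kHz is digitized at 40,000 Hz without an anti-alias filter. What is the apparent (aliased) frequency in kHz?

18.5 kHz

Nyquist = 40,000/2 = 20,000 Hz; 98,500 Hz exceeds it.
Alias = |98,500 − 2×40,000| = |98,500 − 80,000| = 18,500 Hz = 18.5 kHz.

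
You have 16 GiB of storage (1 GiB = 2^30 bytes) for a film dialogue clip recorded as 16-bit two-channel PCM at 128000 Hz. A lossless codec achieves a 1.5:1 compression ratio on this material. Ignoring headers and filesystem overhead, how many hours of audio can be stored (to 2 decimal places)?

Uncompressed byte rate = 128,000 × 2 × 2 = 512,000 bytes/s.
After 1.5:1 compression, effective rate ≈ 341333.33 bytes/s.
Capacity = 16 × 1,073,741,824 = 17,179,869,184 bytes.
17,179,869,184 / effective rate ≈ 50331.65 s → 13.98 hours.

13.98 hours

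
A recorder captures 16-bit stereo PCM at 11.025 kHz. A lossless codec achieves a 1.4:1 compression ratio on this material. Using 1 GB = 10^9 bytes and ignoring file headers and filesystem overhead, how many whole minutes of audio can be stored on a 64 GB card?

Uncompressed byte rate = 11,025 × 2 × 2 = 44,100 bytes/s.
After 1.4:1 compression, effective rate ≈ 31500 bytes/s.
Capacity = 64 × 1,000,000,000 = 64,000,000,000 bytes.
64,000,000,000 / effective rate ≈ 2031746.03 s → 33,862 minutes.

33,862 minutes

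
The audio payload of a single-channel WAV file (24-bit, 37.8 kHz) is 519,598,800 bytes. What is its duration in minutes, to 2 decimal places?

Byte rate = 37,800 × 3 × 1 = 113,400 bytes/s.
Duration = 519,598,800 / 113,400 = 4,582 s.
4,582 s / 60 = 76.37 minutes.

76.37 minutes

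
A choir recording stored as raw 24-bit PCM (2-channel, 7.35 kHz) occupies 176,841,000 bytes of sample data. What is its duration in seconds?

4,010 seconds

Byte rate = 7,350 × 3 × 2 = 44,100 bytes/s.
Duration = 176,841,000 / 44,100 = 4,010 s.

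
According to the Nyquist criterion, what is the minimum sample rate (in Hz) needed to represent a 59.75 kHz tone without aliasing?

Minimum sample rate = 2 × 59,750 Hz = 119,500 Hz.

119,500 Hz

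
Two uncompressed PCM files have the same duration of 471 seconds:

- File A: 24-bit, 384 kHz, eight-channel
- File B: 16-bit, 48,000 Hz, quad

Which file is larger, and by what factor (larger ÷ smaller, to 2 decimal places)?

File A, by a factor of 24.00

File A: 384,000 × 3 × 8 = 9,216,000 bytes/s.
File B: 48,000 × 2 × 4 = 384,000 bytes/s.
File A is larger; ratio = 4,340,736,000 / 180,864,000 = 24.00.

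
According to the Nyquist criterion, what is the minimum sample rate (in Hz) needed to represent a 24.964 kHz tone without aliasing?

49,928 Hz

Minimum sample rate = 2 × 24,964 Hz = 49,928 Hz.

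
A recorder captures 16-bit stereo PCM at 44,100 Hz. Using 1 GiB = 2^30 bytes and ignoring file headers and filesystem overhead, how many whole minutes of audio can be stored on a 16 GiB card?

1,623 minutes

Uncompressed byte rate = 44,100 × 2 × 2 = 176,400 bytes/s.
Capacity = 16 × 1,073,741,824 = 17,179,869,184 bytes.
17,179,869,184 / 176,400 ≈ 97391.55 s → 1,623 minutes.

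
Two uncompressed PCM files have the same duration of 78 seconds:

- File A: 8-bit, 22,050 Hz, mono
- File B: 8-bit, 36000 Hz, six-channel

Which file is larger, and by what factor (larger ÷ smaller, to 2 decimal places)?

File B, by a factor of 9.80

File A: 22,050 × 1 × 1 = 22,050 bytes/s.
File B: 36,000 × 1 × 6 = 216,000 bytes/s.
File B is larger; ratio = 16,848,000 / 1,719,900 = 9.80.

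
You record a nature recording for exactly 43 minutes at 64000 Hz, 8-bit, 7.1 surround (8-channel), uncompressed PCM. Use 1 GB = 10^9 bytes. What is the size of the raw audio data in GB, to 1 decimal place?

1.3 GB

Duration = exactly 43 minutes = 2,580 s.
Bytes = 64,000 samples/s × 2,580 s × 1 bytes/sample × 8 ch = 1,320,960,000 bytes.
1,320,960,000 / 1,000,000,000 = 1.3 GB.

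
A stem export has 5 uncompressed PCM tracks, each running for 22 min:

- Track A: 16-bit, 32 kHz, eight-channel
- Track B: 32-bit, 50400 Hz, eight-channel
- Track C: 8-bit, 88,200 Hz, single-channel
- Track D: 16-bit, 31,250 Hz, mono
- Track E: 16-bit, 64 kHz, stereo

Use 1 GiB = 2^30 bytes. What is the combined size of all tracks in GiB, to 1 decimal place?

3.1 GiB

22 min = 1,320 s.
Track A: 32,000 × 1,320 × 2 × 8 = 675,840,000 bytes.
Track B: 50,400 × 1,320 × 4 × 8 = 2,128,896,000 bytes.
Track C: 88,200 × 1,320 × 1 × 1 = 116,424,000 bytes.
Track D: 31,250 × 1,320 × 2 × 1 = 82,500,000 bytes.
Track E: 64,000 × 1,320 × 2 × 2 = 337,920,000 bytes.
Total = 3,341,580,000 bytes = 3.1 GiB.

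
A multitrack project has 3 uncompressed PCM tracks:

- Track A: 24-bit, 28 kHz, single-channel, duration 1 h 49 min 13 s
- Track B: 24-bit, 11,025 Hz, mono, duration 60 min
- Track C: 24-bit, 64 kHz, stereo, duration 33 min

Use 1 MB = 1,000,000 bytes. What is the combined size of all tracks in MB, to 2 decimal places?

Track A: 1 h 49 min 13 s = 6,553 s; 28,000 × 6,553 × 3 × 1 = 550,452,000 bytes.
Track B: 60 min = 3,600 s; 11,025 × 3,600 × 3 × 1 = 119,070,000 bytes.
Track C: 33 min = 1,980 s; 64,000 × 1,980 × 3 × 2 = 760,320,000 bytes.
Total = 1,429,842,000 bytes = 1429.84 MB.

1429.84 MB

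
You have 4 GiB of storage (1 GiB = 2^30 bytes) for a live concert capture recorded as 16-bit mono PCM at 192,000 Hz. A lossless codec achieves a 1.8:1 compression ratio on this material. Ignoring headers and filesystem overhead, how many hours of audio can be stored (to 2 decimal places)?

Uncompressed byte rate = 192,000 × 2 × 1 = 384,000 bytes/s.
After 1.8:1 compression, effective rate ≈ 213333.33 bytes/s.
Capacity = 4 × 1,073,741,824 = 4,294,967,296 bytes.
4,294,967,296 / effective rate ≈ 20132.66 s → 5.59 hours.

5.59 hours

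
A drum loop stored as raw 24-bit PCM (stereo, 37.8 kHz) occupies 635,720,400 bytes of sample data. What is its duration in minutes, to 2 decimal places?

46.72 minutes

Byte rate = 37,800 × 3 × 2 = 226,800 bytes/s.
Duration = 635,720,400 / 226,800 = 2,803 s.
2,803 s / 60 = 46.72 minutes.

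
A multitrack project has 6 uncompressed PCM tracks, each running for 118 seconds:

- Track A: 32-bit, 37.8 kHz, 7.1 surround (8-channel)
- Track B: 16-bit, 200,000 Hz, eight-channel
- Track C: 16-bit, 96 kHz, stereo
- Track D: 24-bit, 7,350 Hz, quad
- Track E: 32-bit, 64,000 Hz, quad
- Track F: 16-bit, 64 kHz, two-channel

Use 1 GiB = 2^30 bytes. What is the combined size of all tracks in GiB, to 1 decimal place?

0.7 GiB

Track A: 37,800 × 118 × 4 × 8 = 142,732,800 bytes.
Track B: 200,000 × 118 × 2 × 8 = 377,600,000 bytes.
Track C: 96,000 × 118 × 2 × 2 = 45,312,000 bytes.
Track D: 7,350 × 118 × 3 × 4 = 10,407,600 bytes.
Track E: 64,000 × 118 × 4 × 4 = 120,832,000 bytes.
Track F: 64,000 × 118 × 2 × 2 = 30,208,000 bytes.
Total = 727,092,400 bytes = 0.7 GiB.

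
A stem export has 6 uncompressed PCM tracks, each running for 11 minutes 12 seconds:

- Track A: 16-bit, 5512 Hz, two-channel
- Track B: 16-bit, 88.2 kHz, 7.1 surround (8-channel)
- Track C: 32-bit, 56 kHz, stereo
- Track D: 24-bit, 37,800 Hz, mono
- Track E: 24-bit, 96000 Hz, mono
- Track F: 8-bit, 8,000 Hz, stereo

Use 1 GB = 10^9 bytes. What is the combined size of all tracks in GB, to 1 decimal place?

1.5 GB

11 minutes 12 seconds = 672 s.
Track A: 5,512 × 672 × 2 × 2 = 14,816,256 bytes.
Track B: 88,200 × 672 × 2 × 8 = 948,326,400 bytes.
Track C: 56,000 × 672 × 4 × 2 = 301,056,000 bytes.
Track D: 37,800 × 672 × 3 × 1 = 76,204,800 bytes.
Track E: 96,000 × 672 × 3 × 1 = 193,536,000 bytes.
Track F: 8,000 × 672 × 1 × 2 = 10,752,000 bytes.
Total = 1,544,691,456 bytes = 1.5 GB.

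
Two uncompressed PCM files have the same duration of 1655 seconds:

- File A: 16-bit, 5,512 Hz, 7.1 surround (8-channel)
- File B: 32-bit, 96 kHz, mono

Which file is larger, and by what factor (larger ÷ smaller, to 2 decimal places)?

File A: 5,512 × 2 × 8 = 88,192 bytes/s.
File B: 96,000 × 4 × 1 = 384,000 bytes/s.
File B is larger; ratio = 635,520,000 / 145,957,760 = 4.35.

File B, by a factor of 4.35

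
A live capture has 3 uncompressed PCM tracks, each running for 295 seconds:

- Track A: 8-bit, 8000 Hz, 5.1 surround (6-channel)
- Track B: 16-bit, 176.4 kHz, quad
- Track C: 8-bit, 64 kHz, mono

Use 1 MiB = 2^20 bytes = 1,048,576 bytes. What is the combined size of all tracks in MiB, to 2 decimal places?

Track A: 8,000 × 295 × 1 × 6 = 14,160,000 bytes.
Track B: 176,400 × 295 × 2 × 4 = 416,304,000 bytes.
Track C: 64,000 × 295 × 1 × 1 = 18,880,000 bytes.
Total = 449,344,000 bytes = 428.53 MiB.

428.53 MiB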